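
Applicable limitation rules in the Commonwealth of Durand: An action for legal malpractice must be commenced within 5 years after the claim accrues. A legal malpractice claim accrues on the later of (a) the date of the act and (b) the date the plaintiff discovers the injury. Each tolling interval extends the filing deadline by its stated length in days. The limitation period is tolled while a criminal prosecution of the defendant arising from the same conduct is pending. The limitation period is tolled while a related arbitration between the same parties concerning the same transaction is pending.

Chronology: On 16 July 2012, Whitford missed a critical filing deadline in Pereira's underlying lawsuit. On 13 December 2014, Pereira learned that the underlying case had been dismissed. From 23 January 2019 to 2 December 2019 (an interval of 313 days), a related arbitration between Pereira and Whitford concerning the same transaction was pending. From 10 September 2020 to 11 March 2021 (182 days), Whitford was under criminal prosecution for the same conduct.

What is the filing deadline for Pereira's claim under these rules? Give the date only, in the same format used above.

The claim accrued on 13 December 2014 — the later of the 16 July 2012 act and the 13 December 2014 discovery.
The untolled deadline — 5 years after 13 December 2014 — is 13 December 2019.
Because the pending related arbitration ran from 23 January 2019 to 2 December 2019, the deadline is extended by 313 days to 21 October 2020.
Because the pending criminal prosecution ran from 10 September 2020 to 11 March 2021, the deadline is extended by 182 days to 21 April 2021.

21 April 2021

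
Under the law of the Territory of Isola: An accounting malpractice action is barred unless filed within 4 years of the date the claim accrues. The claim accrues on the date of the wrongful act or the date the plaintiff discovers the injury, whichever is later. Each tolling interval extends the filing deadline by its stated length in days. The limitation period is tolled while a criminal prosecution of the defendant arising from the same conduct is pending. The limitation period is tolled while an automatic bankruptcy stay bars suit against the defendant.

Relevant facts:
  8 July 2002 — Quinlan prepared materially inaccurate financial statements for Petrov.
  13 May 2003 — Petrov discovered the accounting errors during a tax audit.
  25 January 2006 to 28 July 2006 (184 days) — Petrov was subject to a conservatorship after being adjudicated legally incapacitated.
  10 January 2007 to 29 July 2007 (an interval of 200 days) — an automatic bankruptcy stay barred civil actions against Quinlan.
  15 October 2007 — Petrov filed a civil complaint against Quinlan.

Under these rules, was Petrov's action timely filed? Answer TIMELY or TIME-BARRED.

Because discovery on 13 May 2003 post-dates the 8 July 2002 act, accrual under the later-of rule falls on 13 May 2003.
4 years from 13 May 2003 is 13 May 2007.
The period was tolled for 200 days by the automatic bankruptcy stay (10 January 2007 to 29 July 2007), pushing the deadline to 29 November 2007.
Although the plaintiff's incapacity ran from 25 January 2006 to 28 July 2006, the stated rules do not make that a tolling event, so it is disregarded.
The 15 October 2007 filing precedes the 29 November 2007 deadline; the claim is timely.

TIMELY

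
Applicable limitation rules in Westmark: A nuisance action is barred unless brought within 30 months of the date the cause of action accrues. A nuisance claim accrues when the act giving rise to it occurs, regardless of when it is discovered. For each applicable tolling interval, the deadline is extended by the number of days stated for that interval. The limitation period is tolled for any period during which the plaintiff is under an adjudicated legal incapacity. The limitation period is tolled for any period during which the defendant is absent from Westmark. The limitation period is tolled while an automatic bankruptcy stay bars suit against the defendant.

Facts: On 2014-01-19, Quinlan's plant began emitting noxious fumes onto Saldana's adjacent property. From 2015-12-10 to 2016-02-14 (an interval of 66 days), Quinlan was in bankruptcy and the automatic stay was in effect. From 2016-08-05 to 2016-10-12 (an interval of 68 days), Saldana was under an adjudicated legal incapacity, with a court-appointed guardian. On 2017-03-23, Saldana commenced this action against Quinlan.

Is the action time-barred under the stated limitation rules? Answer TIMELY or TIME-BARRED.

The claim accrued on 2014-01-19, when the wrongful act occurred.
The untolled deadline — 30 months after 2014-01-19 — is 2016-07-19.
The automatic bankruptcy stay from 2015-12-10 to 2016-02-14 tolled the period for 66 days, extending the deadline to 2016-09-23.
The plaintiff's legal incapacity from 2016-08-05 to 2016-10-12 tolled the period for 68 days, extending the deadline to 2016-11-30.
Filing on 2017-03-23 missed the 2016-11-30 deadline — the action is time-barred.

TIME-BARRED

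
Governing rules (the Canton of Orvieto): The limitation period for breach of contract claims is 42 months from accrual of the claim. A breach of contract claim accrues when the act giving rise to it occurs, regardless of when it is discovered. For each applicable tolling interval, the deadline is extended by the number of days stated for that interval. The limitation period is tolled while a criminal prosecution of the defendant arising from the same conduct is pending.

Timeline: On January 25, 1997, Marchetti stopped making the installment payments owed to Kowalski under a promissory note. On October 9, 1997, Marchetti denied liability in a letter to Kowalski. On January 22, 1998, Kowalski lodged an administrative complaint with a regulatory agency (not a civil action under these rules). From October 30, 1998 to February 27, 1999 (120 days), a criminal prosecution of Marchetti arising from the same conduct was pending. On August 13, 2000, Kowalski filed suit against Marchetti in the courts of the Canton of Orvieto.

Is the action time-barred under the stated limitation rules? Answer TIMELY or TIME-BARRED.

The claim accrued on January 25, 1997, the date of the act.
The untolled deadline — 42 months after January 25, 1997 — is July 25, 2000.
Because the pending criminal prosecution ran from October 30, 1998 to February 27, 1999, the deadline is extended by 120 days to November 22, 2000.
The other events in the timeline have no effect on the limitation period under the stated rules.
Filing on August 13, 2000 beat the November 22, 2000 deadline — the action is timely.

TIMELY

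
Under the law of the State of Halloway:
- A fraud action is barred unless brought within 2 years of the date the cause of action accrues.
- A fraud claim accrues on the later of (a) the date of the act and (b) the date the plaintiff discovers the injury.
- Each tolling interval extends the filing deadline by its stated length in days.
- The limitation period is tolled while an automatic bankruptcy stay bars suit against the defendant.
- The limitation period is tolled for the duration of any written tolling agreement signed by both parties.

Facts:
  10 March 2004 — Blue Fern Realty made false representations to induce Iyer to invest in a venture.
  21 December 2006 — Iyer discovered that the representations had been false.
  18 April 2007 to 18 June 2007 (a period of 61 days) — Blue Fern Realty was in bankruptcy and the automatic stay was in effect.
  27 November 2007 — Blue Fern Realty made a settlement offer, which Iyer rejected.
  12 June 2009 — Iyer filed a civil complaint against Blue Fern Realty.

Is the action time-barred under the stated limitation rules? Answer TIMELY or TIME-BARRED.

TIME-BARRED

Taking the later of the act (10 March 2004) and discovery (21 December 2006), the claim accrued on 21 December 2006.
Adding the 2 years base period to 21 December 2006 gives a deadline of 21 December 2008, before any tolling.
The period was tolled for 61 days by the automatic bankruptcy stay (18 April 2007 to 18 June 2007), pushing the deadline to 20 February 2009.
None of the other events listed affects the running of the period under the stated rules.
Iyer filed on 12 June 2009, after the 20 February 2009 deadline, so the action is time-barred.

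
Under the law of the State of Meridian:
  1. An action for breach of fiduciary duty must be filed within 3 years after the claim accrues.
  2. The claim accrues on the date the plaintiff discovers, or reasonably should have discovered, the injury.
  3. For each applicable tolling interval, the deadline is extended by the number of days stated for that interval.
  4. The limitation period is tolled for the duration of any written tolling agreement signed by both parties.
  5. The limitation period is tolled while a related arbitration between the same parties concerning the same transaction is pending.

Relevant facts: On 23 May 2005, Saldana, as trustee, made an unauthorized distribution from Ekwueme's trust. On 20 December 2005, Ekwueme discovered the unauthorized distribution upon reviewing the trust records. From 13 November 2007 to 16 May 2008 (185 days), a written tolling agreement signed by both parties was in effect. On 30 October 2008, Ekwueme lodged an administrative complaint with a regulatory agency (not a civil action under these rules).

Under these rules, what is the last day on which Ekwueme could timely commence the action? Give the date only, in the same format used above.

23 June 2009

Under the discovery rule, the claim accrued on 20 December 2005, when Ekwueme discovered the injury — not on the 23 May 2005 date of the underlying act.
The untolled deadline — 3 years after 20 December 2005 — is 20 December 2008.
The written tolling agreement from 13 November 2007 to 16 May 2008 tolled the period for 185 days, extending the deadline to 23 June 2009.
Nothing else in the chronology tolls or restarts the period.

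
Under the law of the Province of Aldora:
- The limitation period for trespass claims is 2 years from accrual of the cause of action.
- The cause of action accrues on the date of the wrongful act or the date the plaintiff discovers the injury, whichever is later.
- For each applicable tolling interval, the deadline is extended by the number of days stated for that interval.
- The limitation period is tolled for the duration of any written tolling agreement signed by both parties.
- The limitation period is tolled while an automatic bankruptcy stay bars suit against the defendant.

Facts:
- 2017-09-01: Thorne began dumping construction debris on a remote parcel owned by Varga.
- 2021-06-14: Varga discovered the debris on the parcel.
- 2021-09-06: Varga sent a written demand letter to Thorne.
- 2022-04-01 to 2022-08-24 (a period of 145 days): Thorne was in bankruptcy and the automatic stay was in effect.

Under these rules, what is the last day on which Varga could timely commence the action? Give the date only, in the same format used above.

2023-11-06

The claim accrued on 2021-06-14 — the later of the 2017-09-01 act and the 2021-06-14 discovery.
Adding the 2 years base period to 2021-06-14 gives a deadline of 2023-06-14, before any tolling.
The period was tolled for 145 days by the automatic bankruptcy stay (2022-04-01 to 2022-08-24), pushing the deadline to 2023-11-06.
The other events in the timeline have no effect on the limitation period under the stated rules.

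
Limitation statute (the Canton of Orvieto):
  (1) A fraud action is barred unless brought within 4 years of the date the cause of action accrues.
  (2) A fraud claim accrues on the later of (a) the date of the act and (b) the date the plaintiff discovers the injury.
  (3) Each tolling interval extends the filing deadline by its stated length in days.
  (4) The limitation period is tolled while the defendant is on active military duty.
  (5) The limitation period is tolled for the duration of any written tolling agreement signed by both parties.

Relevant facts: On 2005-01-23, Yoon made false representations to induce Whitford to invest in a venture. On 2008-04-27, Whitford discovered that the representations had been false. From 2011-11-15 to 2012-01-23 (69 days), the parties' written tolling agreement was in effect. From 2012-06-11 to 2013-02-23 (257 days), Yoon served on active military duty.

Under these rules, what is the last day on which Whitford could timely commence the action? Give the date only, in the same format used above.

2013-03-19

The claim accrued on 2008-04-27 — the later of the 2005-01-23 act and the 2008-04-27 discovery.
4 years from 2008-04-27 is 2012-04-27.
The written tolling agreement from 2011-11-15 to 2012-01-23 tolled the period for 69 days, extending the deadline to 2012-07-05.
The period was tolled for 257 days by the defendant's active military service (2012-06-11 to 2013-02-23), pushing the deadline to 2013-03-19.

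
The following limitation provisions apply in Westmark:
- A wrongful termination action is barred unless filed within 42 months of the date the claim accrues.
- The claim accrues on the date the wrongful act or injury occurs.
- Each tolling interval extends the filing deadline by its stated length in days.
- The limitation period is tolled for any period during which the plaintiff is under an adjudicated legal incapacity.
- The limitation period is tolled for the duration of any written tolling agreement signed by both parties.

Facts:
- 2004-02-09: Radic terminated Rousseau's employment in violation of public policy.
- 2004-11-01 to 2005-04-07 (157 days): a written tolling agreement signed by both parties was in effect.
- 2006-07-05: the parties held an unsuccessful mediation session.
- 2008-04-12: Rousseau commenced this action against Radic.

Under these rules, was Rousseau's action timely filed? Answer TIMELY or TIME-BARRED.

The claim accrued on 2004-02-09, the date of the act.
42 months from 2004-02-09 is 2007-08-09.
The written tolling agreement from 2004-11-01 to 2005-04-07 tolled the period for 157 days, extending the deadline to 2008-01-13.
Nothing else in the chronology tolls or restarts the period.
Filing on 2008-04-12 missed the 2008-01-13 deadline — the action is time-barred.

TIME-BARRED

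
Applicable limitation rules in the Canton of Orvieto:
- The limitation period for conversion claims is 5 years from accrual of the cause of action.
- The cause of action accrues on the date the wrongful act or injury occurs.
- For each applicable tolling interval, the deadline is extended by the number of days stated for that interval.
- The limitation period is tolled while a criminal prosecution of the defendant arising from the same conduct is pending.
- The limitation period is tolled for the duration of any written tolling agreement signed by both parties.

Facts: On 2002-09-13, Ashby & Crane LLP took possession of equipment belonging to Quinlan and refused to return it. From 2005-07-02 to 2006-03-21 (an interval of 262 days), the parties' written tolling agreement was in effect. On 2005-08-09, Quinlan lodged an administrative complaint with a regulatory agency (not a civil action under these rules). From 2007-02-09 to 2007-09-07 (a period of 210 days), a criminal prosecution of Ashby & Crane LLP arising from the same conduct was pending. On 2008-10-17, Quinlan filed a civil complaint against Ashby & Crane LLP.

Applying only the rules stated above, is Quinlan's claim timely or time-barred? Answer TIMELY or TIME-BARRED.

TIMELY

The limitation period began to run on 2002-09-13.
5 years from 2002-09-13 is 2007-09-13.
The written tolling agreement from 2005-07-02 to 2006-03-21 tolled the period for 262 days, extending the deadline to 2008-06-01.
Because the pending criminal prosecution ran from 2007-02-09 to 2007-09-07, the deadline is extended by 210 days to 2008-12-28.
The other events in the timeline have no effect on the limitation period under the stated rules.
Quinlan filed on 2008-10-17, before the 2008-12-28 deadline, so the action is timely.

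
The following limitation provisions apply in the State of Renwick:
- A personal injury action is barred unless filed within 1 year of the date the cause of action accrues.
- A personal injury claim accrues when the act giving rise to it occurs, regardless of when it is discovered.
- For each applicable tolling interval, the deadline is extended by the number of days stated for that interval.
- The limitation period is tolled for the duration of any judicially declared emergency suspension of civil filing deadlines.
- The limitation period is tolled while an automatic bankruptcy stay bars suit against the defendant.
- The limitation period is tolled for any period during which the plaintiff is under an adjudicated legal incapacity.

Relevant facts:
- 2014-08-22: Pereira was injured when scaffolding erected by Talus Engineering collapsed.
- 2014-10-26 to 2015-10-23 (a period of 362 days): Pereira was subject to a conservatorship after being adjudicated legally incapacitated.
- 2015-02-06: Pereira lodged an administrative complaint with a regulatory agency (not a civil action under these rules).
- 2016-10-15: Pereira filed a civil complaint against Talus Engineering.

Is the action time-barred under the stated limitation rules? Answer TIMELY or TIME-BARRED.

The limitation period began to run on 2014-08-22.
The untolled deadline — 1 year after 2014-08-22 — is 2015-08-22.
The period was tolled for 362 days by the plaintiff's legal incapacity (2014-10-26 to 2015-10-23), pushing the deadline to 2016-08-18.
Nothing else in the chronology tolls or restarts the period.
Filing on 2016-10-15 missed the 2016-08-18 deadline — the action is time-barred.

TIME-BARRED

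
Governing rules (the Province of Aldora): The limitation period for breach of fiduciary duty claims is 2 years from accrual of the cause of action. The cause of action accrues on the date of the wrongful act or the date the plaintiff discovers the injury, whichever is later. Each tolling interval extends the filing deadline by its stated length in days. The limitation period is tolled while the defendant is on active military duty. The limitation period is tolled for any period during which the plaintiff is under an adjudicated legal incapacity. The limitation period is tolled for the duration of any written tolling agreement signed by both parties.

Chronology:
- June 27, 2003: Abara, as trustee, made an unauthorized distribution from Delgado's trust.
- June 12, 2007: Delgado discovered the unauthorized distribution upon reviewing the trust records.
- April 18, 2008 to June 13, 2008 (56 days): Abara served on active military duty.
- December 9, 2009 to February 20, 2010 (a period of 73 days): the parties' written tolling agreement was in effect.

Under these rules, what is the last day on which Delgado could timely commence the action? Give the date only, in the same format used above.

Taking the later of the act (June 27, 2003) and discovery (June 12, 2007), the claim accrued on June 12, 2007.
2 years from June 12, 2007 is June 12, 2009.
The period was tolled for 56 days by the defendant's active military service (April 18, 2008 to June 13, 2008), pushing the deadline to August 7, 2009.
The written tolling agreement from December 9, 2009 to February 20, 2010 began after the period had already run on August 7, 2009, so it has no tolling effect.

August 7, 2009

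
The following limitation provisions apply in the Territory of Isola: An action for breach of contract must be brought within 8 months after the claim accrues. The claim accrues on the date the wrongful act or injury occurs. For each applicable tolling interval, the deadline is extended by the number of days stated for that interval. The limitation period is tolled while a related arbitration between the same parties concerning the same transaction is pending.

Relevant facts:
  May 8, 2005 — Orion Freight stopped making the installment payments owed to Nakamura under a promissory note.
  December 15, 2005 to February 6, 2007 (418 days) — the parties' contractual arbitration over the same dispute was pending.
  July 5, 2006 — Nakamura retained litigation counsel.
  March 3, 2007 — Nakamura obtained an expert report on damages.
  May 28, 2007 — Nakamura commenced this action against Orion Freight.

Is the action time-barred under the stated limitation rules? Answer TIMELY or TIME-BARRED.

The claim accrued on May 8, 2005, the date of the act.
Adding the 8 months base period to May 8, 2005 gives a deadline of January 8, 2006, before any tolling.
The pending related arbitration from December 15, 2005 to February 6, 2007 tolled the period for 418 days, extending the deadline to March 2, 2007.
None of the other events listed affects the running of the period under the stated rules.
Nakamura filed on May 28, 2007, after the March 2, 2007 deadline, so the action is time-barred.

TIME-BARRED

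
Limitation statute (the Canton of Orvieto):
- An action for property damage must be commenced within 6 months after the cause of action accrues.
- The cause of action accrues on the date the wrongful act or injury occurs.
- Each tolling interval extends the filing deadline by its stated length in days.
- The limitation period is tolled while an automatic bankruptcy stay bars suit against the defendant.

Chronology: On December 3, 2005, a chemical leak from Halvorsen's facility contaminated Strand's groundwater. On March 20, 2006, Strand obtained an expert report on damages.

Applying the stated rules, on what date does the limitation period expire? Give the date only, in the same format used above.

June 3, 2006

The claim accrued on December 3, 2005, when the wrongful act occurred.
Adding the 6 months base period to December 3, 2005 gives a deadline of June 3, 2006, before any tolling.
The other events in the timeline have no effect on the limitation period under the stated rules.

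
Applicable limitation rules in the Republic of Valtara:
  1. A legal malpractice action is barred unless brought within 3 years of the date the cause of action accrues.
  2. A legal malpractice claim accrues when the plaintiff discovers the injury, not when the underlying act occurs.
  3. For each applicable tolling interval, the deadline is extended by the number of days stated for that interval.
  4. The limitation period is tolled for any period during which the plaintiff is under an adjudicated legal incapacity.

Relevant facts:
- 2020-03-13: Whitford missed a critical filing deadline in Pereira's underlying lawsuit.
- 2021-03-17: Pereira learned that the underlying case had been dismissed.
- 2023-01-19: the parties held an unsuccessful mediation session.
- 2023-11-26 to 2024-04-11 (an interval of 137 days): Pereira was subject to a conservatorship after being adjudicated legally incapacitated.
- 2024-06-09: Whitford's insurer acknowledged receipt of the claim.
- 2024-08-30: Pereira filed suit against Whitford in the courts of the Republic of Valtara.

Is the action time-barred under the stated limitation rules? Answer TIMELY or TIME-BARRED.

TIME-BARRED

Under the discovery rule, the claim accrued on 2021-03-17, when Pereira discovered the injury — not on the 2020-03-13 date of the underlying act.
The untolled deadline — 3 years after 2021-03-17 — is 2024-03-17.
Because the plaintiff's legal incapacity ran from 2023-11-26 to 2024-04-11, the deadline is extended by 137 days to 2024-08-01.
Nothing else in the chronology tolls or restarts the period.
Pereira filed on 2024-08-30, after the 2024-08-01 deadline, so the action is time-barred.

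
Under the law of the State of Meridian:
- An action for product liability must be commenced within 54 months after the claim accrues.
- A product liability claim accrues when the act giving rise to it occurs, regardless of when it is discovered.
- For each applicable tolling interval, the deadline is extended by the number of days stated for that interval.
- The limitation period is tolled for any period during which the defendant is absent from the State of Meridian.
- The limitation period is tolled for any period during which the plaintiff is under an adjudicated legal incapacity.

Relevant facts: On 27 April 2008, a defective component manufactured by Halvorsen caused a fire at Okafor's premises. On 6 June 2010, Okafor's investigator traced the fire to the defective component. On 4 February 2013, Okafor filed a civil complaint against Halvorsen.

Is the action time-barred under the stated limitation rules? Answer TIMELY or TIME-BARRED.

The claim accrued on 27 April 2008, when the wrongful act occurred; under the stated occurrence rule the 6 June 2010 discovery does not delay accrual.
54 months from 27 April 2008 is 27 October 2012.
Filing on 4 February 2013 missed the 27 October 2012 deadline — the action is time-barred.

TIME-BARRED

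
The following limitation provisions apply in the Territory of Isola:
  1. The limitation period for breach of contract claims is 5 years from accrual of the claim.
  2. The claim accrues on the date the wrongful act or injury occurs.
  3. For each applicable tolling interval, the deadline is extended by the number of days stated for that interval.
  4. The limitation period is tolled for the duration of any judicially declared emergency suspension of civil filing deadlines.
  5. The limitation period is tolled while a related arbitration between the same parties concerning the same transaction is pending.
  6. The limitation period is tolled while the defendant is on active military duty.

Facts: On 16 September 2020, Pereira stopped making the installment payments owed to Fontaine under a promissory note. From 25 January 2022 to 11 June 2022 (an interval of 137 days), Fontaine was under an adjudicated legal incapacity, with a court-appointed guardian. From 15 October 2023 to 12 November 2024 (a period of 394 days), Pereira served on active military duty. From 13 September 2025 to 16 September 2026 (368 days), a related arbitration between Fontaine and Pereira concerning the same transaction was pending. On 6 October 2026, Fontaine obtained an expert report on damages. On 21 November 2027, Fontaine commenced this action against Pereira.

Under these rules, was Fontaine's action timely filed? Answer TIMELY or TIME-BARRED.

TIME-BARRED

The claim accrued on 16 September 2020, when the wrongful act occurred.
5 years from 16 September 2020 is 16 September 2025.
The defendant's active military service from 15 October 2023 to 12 November 2024 tolled the period for 394 days, extending the deadline to 15 October 2026.
The pending related arbitration from 13 September 2025 to 16 September 2026 tolled the period for 368 days, extending the deadline to 18 October 2027.
The plaintiff's legal incapacity from 25 January 2022 to 11 June 2022 does not toll the period, because no stated rule makes the plaintiff's incapacity a tolling event.
None of the other events listed affects the running of the period under the stated rules.
Fontaine filed on 21 November 2027, after the 18 October 2027 deadline, so the action is time-barred.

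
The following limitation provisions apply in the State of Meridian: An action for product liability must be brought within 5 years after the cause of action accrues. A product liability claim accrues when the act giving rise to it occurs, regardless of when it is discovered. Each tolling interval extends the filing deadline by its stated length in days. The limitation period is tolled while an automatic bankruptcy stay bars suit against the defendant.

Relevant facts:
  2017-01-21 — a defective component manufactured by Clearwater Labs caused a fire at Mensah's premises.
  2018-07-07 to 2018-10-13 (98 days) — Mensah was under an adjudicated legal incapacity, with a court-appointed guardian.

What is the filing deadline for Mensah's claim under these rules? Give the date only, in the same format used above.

2022-01-21

The claim accrued on 2017-01-21, when the wrongful act occurred.
The untolled deadline — 5 years after 2017-01-21 — is 2022-01-21.
Although the plaintiff's incapacity ran from 2018-07-07 to 2018-10-13, the stated rules do not make that a tolling event, so it is disregarded.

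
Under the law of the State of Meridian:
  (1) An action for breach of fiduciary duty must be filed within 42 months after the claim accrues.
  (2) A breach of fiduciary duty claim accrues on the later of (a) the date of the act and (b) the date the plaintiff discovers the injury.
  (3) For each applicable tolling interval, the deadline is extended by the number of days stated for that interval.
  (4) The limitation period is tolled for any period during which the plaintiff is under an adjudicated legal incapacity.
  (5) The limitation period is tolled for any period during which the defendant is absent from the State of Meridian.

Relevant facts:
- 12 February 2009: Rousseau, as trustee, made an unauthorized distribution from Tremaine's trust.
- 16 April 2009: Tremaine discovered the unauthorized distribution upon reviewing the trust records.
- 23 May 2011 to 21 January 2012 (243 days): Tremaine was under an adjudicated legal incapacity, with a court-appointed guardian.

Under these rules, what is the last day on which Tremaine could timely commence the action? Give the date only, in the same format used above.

16 June 2013

Because discovery on 16 April 2009 post-dates the 12 February 2009 act, accrual under the later-of rule falls on 16 April 2009.
42 months from 16 April 2009 is 16 October 2012.
The plaintiff's legal incapacity from 23 May 2011 to 21 January 2012 tolled the period for 243 days, extending the deadline to 16 June 2013.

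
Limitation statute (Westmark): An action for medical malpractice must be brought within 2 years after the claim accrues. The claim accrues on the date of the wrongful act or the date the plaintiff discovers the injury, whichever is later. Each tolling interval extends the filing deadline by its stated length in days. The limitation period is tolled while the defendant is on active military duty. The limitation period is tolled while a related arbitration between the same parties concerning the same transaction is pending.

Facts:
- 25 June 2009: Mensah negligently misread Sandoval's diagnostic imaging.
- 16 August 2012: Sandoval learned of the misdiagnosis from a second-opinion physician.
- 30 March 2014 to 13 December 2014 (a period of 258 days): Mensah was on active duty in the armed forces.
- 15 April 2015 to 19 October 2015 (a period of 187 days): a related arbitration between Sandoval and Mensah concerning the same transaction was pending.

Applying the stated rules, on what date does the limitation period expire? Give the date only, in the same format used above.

4 November 2015

Because discovery on 16 August 2012 post-dates the 25 June 2009 act, accrual under the later-of rule falls on 16 August 2012.
The untolled deadline — 2 years after 16 August 2012 — is 16 August 2014.
The period was tolled for 258 days by the defendant's active military service (30 March 2014 to 13 December 2014), pushing the deadline to 1 May 2015.
The period was tolled for 187 days by the pending related arbitration (15 April 2015 to 19 October 2015), pushing the deadline to 4 November 2015.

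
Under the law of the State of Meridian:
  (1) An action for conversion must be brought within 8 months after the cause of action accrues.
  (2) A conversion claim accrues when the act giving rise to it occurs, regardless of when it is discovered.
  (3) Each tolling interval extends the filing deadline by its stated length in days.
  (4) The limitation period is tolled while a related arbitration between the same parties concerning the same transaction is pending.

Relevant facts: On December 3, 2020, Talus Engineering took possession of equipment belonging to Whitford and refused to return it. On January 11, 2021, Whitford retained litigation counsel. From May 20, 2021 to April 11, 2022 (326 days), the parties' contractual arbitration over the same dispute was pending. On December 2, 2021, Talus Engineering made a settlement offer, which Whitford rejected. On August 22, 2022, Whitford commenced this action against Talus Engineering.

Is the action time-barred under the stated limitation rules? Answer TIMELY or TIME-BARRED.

TIME-BARRED

The cause of action accrued on December 3, 2020, the date of the act.
Adding the 8 months base period to December 3, 2020 gives a deadline of August 3, 2021, before any tolling.
The period was tolled for 326 days by the pending related arbitration (May 20, 2021 to April 11, 2022), pushing the deadline to June 25, 2022.
None of the other events listed affects the running of the period under the stated rules.
Filing on August 22, 2022 missed the June 25, 2022 deadline — the action is time-barred.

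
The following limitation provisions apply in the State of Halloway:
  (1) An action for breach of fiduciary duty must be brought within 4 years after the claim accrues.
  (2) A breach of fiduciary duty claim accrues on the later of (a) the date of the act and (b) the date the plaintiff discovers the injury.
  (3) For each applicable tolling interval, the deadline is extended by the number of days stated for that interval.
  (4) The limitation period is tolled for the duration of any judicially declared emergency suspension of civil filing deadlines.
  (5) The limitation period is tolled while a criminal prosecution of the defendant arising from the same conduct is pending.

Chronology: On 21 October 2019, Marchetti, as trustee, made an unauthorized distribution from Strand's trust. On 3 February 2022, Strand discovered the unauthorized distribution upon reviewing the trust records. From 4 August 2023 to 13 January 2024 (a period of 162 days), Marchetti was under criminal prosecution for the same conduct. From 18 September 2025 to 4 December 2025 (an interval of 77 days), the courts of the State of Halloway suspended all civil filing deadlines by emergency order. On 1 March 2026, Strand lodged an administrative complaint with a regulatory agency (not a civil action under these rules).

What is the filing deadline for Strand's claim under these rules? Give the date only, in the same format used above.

30 September 2026

Because discovery on 3 February 2022 post-dates the 21 October 2019 act, accrual under the later-of rule falls on 3 February 2022.
4 years from 3 February 2022 is 3 February 2026.
Because the pending criminal prosecution ran from 4 August 2023 to 13 January 2024, the deadline is extended by 162 days to 15 July 2026.
The emergency suspension of filing deadlines from 18 September 2025 to 4 December 2025 tolled the period for 77 days, extending the deadline to 30 September 2026.
Nothing else in the chronology tolls or restarts the period.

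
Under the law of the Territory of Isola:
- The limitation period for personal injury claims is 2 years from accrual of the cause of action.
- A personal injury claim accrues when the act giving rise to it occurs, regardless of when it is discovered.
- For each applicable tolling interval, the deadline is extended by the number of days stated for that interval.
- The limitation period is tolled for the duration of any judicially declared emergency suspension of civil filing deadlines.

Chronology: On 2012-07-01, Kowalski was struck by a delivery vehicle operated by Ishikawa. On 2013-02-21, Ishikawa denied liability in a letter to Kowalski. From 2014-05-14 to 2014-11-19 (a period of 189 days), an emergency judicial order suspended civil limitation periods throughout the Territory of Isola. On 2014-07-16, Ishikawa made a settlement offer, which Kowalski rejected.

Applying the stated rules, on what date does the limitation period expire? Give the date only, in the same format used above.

The limitation period began to run on 2012-07-01.
Adding the 2 years base period to 2012-07-01 gives a deadline of 2014-07-01, before any tolling.
The period was tolled for 189 days by the emergency suspension of filing deadlines (2014-05-14 to 2014-11-19), pushing the deadline to 2015-01-06.
The other events in the timeline have no effect on the limitation period under the stated rules.

2015-01-06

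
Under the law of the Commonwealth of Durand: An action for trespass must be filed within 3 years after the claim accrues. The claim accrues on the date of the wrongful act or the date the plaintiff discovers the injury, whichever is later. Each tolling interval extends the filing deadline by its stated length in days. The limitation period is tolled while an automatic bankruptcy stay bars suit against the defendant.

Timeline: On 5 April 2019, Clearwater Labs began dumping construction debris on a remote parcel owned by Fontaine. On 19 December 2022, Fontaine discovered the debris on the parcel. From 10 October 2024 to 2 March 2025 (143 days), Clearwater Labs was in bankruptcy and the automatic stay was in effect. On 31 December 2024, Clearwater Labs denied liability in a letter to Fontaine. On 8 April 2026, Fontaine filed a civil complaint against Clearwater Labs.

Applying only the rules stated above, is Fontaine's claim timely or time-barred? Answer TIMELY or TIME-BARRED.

TIMELY

Because discovery on 19 December 2022 post-dates the 5 April 2019 act, accrual under the later-of rule falls on 19 December 2022.
3 years from 19 December 2022 is 19 December 2025.
Because the automatic bankruptcy stay ran from 10 October 2024 to 2 March 2025, the deadline is extended by 143 days to 11 May 2026.
Nothing else in the chronology tolls or restarts the period.
Filing on 8 April 2026 beat the 11 May 2026 deadline — the action is timely.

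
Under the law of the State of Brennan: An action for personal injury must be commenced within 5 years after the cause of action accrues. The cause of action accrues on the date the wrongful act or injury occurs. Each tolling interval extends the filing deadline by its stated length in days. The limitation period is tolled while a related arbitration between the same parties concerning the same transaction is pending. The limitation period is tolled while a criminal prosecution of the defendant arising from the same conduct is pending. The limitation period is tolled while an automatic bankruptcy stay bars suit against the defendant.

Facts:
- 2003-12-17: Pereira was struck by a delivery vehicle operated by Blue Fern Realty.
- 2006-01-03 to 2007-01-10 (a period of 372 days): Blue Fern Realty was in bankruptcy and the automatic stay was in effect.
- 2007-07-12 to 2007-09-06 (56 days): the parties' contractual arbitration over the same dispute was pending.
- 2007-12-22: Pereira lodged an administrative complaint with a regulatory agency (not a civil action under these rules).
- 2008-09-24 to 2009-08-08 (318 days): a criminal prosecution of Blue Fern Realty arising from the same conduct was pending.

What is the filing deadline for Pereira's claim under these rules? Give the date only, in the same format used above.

2011-01-02

The limitation period began to run on 2003-12-17.
The untolled deadline — 5 years after 2003-12-17 — is 2008-12-17.
The automatic bankruptcy stay from 2006-01-03 to 2007-01-10 tolled the period for 372 days, extending the deadline to 2009-12-24.
The period was tolled for 56 days by the pending related arbitration (2007-07-12 to 2007-09-06), pushing the deadline to 2010-02-18.
The pending criminal prosecution from 2008-09-24 to 2009-08-08 tolled the period for 318 days, extending the deadline to 2011-01-02.
Nothing else in the chronology tolls or restarts the period.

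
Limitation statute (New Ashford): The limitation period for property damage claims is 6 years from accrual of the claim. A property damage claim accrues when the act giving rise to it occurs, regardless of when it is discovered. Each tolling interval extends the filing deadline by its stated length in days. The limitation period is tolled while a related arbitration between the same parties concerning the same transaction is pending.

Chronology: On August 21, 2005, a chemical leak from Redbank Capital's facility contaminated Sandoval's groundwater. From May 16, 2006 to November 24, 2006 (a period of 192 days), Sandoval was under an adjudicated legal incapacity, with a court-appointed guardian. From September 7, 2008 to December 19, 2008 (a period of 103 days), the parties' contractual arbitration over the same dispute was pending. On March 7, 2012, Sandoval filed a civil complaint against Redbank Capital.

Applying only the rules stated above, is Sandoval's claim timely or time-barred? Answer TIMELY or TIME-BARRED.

TIME-BARRED

The claim accrued on August 21, 2005, the date of the act.
6 years from August 21, 2005 is August 21, 2011.
Because the pending related arbitration ran from September 7, 2008 to December 19, 2008, the deadline is extended by 103 days to December 2, 2011.
Although the plaintiff's incapacity ran from May 16, 2006 to November 24, 2006, the stated rules do not make that a tolling event, so it is disregarded.
Filing on March 7, 2012 missed the December 2, 2011 deadline — the action is time-barred.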